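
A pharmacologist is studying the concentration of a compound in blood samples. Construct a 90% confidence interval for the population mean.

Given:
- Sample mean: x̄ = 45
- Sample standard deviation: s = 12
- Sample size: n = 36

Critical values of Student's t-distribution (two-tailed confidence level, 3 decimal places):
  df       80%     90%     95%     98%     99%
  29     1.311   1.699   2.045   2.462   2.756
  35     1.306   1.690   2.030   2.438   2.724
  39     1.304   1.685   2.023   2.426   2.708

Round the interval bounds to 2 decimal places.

The population standard deviation σ is unknown (only the sample standard deviation s is given), so use a t-interval with df = n - 1 = 36 - 1 = 35.

For 90% confidence with df = 35, t* = 1.690 (from t-table)

Standard error: SE = s/√n = 12/√36 = 2.000000

Margin of error: E = t* × SE = 1.690 × 2.000000 = 3.3800

T-interval: x̄ ± E = 45 ± 3.3800 = (41.6200, 48.3800)

Rounded to 2 decimal places:

(41.62, 48.38)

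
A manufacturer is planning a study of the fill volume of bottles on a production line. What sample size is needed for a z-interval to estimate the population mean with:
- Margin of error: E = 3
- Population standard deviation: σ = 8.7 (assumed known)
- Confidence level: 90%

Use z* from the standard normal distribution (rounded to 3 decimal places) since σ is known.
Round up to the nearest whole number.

Using z* since population σ is known (z-interval formula).

For 90% confidence, z* = 1.645 (from standard normal table)

Sample size formula for z-interval: n = (z*σ/E)²

n = (1.645 × 8.7 / 3)²
  = (4.770500)²
  = 22.7577

Round up to the nearest whole number: n = 23

23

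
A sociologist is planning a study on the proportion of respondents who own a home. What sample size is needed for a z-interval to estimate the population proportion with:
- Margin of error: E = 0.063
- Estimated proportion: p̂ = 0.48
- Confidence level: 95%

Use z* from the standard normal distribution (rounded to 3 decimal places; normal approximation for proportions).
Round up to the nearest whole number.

Using z* for proportion z-interval (normal approximation).

For 95% confidence, z* = 1.96 (from standard normal table)

Sample size formula for proportion z-interval: n = z*²p̂(1-p̂)/E²

n = 1.96² × 0.48 × 0.52 / 0.063²
  = 3.8416 × 0.2496 / 0.003969
  = 241.5881

Round up to the nearest whole number: n = 242

242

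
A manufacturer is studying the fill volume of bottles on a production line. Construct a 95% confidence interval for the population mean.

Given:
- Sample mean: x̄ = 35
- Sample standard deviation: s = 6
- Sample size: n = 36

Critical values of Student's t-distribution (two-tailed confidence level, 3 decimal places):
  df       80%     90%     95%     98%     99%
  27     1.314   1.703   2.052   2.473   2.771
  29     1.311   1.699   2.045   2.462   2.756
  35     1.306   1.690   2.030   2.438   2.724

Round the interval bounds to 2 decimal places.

The population standard deviation σ is unknown (only the sample standard deviation s is given), so use a t-interval with df = n - 1 = 36 - 1 = 35.

For 95% confidence with df = 35, t* = 2.030 (from t-table)

Standard error: SE = s/√n = 6/√36 = 1.000000

Margin of error: E = t* × SE = 2.030 × 1.000000 = 2.0300

T-interval: x̄ ± E = 35 ± 2.0300 = (32.9700, 37.0300)

Rounded to 2 decimal places:

(32.97, 37.03)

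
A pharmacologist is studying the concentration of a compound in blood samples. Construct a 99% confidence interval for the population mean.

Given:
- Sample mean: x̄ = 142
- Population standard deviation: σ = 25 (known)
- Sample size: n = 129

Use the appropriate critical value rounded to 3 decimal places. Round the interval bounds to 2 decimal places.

The population standard deviation σ is known, so use a z-interval (standard normal critical value).

For 99% confidence, z* = 2.576 (from standard normal table)

Standard error: SE = σ/√n = 25/√129 = 2.201127

Margin of error: E = z* × SE = 2.576 × 2.201127 = 5.6701

Z-interval: x̄ ± E = 142 ± 5.6701 = (136.3299, 147.6701)

Rounded to 2 decimal places:

(136.33, 147.67)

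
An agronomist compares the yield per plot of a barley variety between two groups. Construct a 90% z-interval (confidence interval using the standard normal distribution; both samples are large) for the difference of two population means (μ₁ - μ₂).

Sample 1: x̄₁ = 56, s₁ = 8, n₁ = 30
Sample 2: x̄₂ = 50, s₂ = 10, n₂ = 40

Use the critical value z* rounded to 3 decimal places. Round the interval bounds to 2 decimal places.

Both samples are large (n₁ = 30 ≥ 30, n₂ = 40 ≥ 30), so a z-interval for the difference of means applies.

Point estimate: x̄₁ - x̄₂ = 56 - 50 = 6

Standard error: SE = √(s₁²/n₁ + s₂²/n₂)
= √(8²/30 + 10²/40)
= √(2.133333 + 2.500000)
= 2.152518

For 90% confidence, z* = 1.645 (from standard normal table)
Margin of error: E = z* × SE = 1.645 × 2.152518 = 3.5409

Z-interval: (x̄₁ - x̄₂) ± E = 6 ± 3.5409 = (2.4591, 9.5409)

Rounded to 2 decimal places:

(2.46, 9.54)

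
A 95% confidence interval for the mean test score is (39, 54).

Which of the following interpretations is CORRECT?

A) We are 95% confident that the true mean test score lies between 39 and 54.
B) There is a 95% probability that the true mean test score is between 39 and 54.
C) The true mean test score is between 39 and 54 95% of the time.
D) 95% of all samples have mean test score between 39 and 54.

A confidence interval represents our confidence in the procedure, not a probability statement about the parameter.

Key concept: If we repeated this sampling process many times and computed a 95% CI each time, about 95% of those intervals would contain the true population parameter.

For this specific interval (39, 54):
- Midpoint (point estimate): 46.5
- Margin of error: 7.5

The correct interpretation is the one stating confidence that the true parameter lies in the interval — option A.

A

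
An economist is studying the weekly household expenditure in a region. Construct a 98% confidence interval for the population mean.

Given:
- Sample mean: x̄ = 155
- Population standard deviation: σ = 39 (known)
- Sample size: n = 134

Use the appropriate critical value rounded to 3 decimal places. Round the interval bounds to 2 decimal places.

The population standard deviation σ is known, so use a z-interval (standard normal critical value).

For 98% confidence, z* = 2.326 (from standard normal table)

Standard error: SE = σ/√n = 39/√134 = 3.369087

Margin of error: E = z* × SE = 2.326 × 3.369087 = 7.8365

Z-interval: x̄ ± E = 155 ± 7.8365 = (147.1635, 162.8365)

Rounded to 2 decimal places:

(147.16, 162.84)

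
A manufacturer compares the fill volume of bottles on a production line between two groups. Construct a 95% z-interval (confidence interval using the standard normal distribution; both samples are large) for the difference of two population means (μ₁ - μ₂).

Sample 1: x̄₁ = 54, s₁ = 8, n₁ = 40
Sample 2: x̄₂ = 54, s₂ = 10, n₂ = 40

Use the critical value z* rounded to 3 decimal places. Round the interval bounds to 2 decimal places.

Both samples are large (n₁ = 40 ≥ 30, n₂ = 40 ≥ 30), so a z-interval for the difference of means applies.

Point estimate: x̄₁ - x̄₂ = 54 - 54 = 0

Standard error: SE = √(s₁²/n₁ + s₂²/n₂)
= √(8²/40 + 10²/40)
= √(1.600000 + 2.500000)
= 2.024846

For 95% confidence, z* = 1.96 (from standard normal table)
Margin of error: E = z* × SE = 1.96 × 2.024846 = 3.9687

Z-interval: (x̄₁ - x̄₂) ± E = 0 ± 3.9687 = (-3.9687, 3.9687)

Rounded to 2 decimal places:

(-3.97, 3.97)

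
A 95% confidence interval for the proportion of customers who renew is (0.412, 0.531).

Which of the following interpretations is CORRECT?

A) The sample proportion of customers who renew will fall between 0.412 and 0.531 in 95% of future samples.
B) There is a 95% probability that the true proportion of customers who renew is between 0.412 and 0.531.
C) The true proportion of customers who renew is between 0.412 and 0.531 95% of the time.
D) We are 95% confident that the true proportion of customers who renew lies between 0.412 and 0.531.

A confidence interval represents our confidence in the procedure, not a probability statement about the parameter.

Key concept: If we repeated this sampling process many times and computed a 95% CI each time, about 95% of those intervals would contain the true population parameter.

For this specific interval (0.412, 0.531):
- Midpoint (point estimate): 0.4715
- Margin of error: 0.0595

The correct interpretation is the one stating confidence that the true parameter lies in the interval — option D.

D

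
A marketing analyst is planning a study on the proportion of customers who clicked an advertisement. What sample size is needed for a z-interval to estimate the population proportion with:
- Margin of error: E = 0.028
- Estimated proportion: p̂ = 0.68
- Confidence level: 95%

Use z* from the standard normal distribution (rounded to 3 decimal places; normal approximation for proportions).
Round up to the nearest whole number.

Using z* for proportion z-interval (normal approximation).

For 95% confidence, z* = 1.96 (from standard normal table)

Sample size formula for proportion z-interval: n = z*²p̂(1-p̂)/E²

n = 1.96² × 0.68 × 0.32 / 0.028²
  = 3.8416 × 0.2176 / 0.000784
  = 1066.2400

Round up to the nearest whole number: n = 1067

1067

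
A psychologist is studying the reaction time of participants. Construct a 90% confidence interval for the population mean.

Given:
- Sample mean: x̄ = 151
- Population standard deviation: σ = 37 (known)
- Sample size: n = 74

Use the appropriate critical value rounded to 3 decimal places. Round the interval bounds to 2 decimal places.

The population standard deviation σ is known, so use a z-interval (standard normal critical value).

For 90% confidence, z* = 1.645 (from standard normal table)

Standard error: SE = σ/√n = 37/√74 = 4.301163

Margin of error: E = z* × SE = 1.645 × 4.301163 = 7.0754

Z-interval: x̄ ± E = 151 ± 7.0754 = (143.9246, 158.0754)

Rounded to 2 decimal places:

(143.92, 158.08)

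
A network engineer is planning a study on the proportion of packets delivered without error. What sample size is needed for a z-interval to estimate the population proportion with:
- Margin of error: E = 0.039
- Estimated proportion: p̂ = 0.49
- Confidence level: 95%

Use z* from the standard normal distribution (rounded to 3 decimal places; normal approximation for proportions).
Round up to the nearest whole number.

Using z* for proportion z-interval (normal approximation).

For 95% confidence, z* = 1.96 (from standard normal table)

Sample size formula for proportion z-interval: n = z*²p̂(1-p̂)/E²

n = 1.96² × 0.49 × 0.51 / 0.039²
  = 3.8416 × 0.2499 / 0.001521
  = 631.1741

Round up to the nearest whole number: n = 632

632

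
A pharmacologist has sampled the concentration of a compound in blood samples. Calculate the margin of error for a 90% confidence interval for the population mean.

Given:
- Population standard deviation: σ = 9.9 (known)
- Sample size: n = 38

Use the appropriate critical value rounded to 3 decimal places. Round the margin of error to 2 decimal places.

The population standard deviation σ is known, so use the z-interval margin of error formula.

For 90% confidence, z* = 1.645 (from standard normal table)

Margin of error formula for z-interval: E = z* × σ/√n

E = 1.645 × 9.9/√38
  = 1.645 × 1.605992
  = 2.6419

Rounded to 2 decimal places:

2.64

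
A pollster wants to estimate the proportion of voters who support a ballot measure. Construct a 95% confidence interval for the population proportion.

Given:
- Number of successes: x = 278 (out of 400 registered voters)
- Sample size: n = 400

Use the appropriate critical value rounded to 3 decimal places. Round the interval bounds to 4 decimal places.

Sample proportion: p̂ = 278/400 = 0.695000

Check conditions for normal approximation:
  np̂ = 278 ≥ 10 ✓
  n(1-p̂) = 122 ≥ 10 ✓

The sample is large enough, so use a z-interval (normal approximation) for the proportion.

For 95% confidence, z* = 1.96 (from standard normal table)

Standard error: SE = √(p̂(1-p̂)/n) = √(0.695000×0.305000/400) = 0.02302037

Margin of error: E = z* × SE = 1.96 × 0.02302037 = 0.045120

Z-interval: p̂ ± E = 0.695000 ± 0.045120 = (0.649880, 0.740120)

Rounded to 4 decimal places:

(0.6499, 0.7401)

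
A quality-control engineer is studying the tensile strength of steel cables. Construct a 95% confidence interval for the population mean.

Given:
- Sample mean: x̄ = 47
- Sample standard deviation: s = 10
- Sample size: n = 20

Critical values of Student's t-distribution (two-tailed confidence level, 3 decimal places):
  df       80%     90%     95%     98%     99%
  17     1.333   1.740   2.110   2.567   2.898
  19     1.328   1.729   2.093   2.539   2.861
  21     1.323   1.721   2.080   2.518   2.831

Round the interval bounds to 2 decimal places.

The population standard deviation σ is unknown (only the sample standard deviation s is given), so use a t-interval with df = n - 1 = 20 - 1 = 19.

For 95% confidence with df = 19, t* = 2.093 (from t-table)

Standard error: SE = s/√n = 10/√20 = 2.236068

Margin of error: E = t* × SE = 2.093 × 2.236068 = 4.6801

T-interval: x̄ ± E = 47 ± 4.6801 = (42.3199, 51.6801)

Rounded to 2 decimal places:

(42.32, 51.68)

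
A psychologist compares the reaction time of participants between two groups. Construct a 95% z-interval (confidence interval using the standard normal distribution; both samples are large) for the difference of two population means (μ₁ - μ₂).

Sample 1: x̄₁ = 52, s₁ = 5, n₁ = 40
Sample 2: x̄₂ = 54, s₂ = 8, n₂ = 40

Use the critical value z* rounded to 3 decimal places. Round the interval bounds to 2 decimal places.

Both samples are large (n₁ = 40 ≥ 30, n₂ = 40 ≥ 30), so a z-interval for the difference of means applies.

Point estimate: x̄₁ - x̄₂ = 52 - 54 = -2

Standard error: SE = √(s₁²/n₁ + s₂²/n₂)
= √(5²/40 + 8²/40)
= √(0.625000 + 1.600000)
= 1.491643

For 95% confidence, z* = 1.96 (from standard normal table)
Margin of error: E = z* × SE = 1.96 × 1.491643 = 2.9236

Z-interval: (x̄₁ - x̄₂) ± E = -2 ± 2.9236 = (-4.9236, 0.9236)

Rounded to 2 decimal places:

(-4.92, 0.92)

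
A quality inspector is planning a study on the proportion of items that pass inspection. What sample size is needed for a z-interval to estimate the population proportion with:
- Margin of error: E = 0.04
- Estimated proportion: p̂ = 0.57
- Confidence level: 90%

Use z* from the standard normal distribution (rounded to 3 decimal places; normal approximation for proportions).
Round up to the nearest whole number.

Using z* for proportion z-interval (normal approximation).

For 90% confidence, z* = 1.645 (from standard normal table)

Sample size formula for proportion z-interval: n = z*²p̂(1-p̂)/E²

n = 1.645² × 0.57 × 0.43 / 0.04²
  = 2.706025 × 0.2451 / 0.0016
  = 414.5292

Round up to the nearest whole number: n = 415

415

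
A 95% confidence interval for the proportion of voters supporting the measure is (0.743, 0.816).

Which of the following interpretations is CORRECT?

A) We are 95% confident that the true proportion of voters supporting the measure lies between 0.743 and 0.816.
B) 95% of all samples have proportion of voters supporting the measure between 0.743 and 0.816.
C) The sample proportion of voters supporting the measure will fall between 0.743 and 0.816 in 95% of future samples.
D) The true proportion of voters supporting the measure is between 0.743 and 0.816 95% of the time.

A confidence interval represents our confidence in the procedure, not a probability statement about the parameter.

Key concept: If we repeated this sampling process many times and computed a 95% CI each time, about 95% of those intervals would contain the true population parameter.

For this specific interval (0.743, 0.816):
- Midpoint (point estimate): 0.7795
- Margin of error: 0.0365

The correct interpretation is the one stating confidence that the true parameter lies in the interval — option A.

A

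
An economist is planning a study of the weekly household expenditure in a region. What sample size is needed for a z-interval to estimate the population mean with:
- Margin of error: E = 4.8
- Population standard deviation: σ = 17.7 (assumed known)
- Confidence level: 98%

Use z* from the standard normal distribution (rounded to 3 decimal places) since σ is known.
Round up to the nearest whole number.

Using z* since population σ is known (z-interval formula).

For 98% confidence, z* = 2.326 (from standard normal table)

Sample size formula for z-interval: n = (z*σ/E)²

n = (2.326 × 17.7 / 4.8)²
  = (8.577125)²
  = 73.5671

Round up to the nearest whole number: n = 74

74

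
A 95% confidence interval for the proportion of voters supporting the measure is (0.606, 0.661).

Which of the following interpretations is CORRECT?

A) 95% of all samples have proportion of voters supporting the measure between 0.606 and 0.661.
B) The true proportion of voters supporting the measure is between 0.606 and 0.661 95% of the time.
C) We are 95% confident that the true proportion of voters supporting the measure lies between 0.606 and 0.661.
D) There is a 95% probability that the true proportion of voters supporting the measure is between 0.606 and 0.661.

A confidence interval represents our confidence in the procedure, not a probability statement about the parameter.

Key concept: If we repeated this sampling process many times and computed a 95% CI each time, about 95% of those intervals would contain the true population parameter.

For this specific interval (0.606, 0.661):
- Midpoint (point estimate): 0.6335
- Margin of error: 0.0275

The correct interpretation is the one stating confidence that the true parameter lies in the interval — option C.

C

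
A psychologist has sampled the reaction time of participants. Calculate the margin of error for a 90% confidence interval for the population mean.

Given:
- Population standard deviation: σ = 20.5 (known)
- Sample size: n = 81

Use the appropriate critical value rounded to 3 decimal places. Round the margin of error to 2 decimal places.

The population standard deviation σ is known, so use the z-interval margin of error formula.

For 90% confidence, z* = 1.645 (from standard normal table)

Margin of error formula for z-interval: E = z* × σ/√n

E = 1.645 × 20.5/√81
  = 1.645 × 2.277778
  = 3.7469

Rounded to 2 decimal places:

3.75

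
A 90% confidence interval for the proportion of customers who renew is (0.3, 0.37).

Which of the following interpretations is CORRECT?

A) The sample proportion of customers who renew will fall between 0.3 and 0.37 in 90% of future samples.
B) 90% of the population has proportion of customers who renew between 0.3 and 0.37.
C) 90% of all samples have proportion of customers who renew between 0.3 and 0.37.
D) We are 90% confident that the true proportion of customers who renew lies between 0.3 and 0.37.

A confidence interval represents our confidence in the procedure, not a probability statement about the parameter.

Key concept: If we repeated this sampling process many times and computed a 90% CI each time, about 90% of those intervals would contain the true population parameter.

For this specific interval (0.3, 0.37):
- Midpoint (point estimate): 0.335
- Margin of error: 0.035

The correct interpretation is the one stating confidence that the true parameter lies in the interval — option D.

D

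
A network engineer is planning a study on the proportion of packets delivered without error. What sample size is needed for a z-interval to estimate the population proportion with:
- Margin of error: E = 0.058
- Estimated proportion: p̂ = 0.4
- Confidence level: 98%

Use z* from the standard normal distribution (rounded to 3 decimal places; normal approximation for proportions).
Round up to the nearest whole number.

Using z* for proportion z-interval (normal approximation).

For 98% confidence, z* = 2.326 (from standard normal table)

Sample size formula for proportion z-interval: n = z*²p̂(1-p̂)/E²

n = 2.326² × 0.4 × 0.6 / 0.058²
  = 5.410276 × 0.24 / 0.003364
  = 385.9888

Round up to the nearest whole number: n = 386

386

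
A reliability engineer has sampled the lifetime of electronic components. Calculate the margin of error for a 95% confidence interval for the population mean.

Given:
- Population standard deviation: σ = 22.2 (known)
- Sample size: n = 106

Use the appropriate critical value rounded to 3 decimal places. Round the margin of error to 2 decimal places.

The population standard deviation σ is known, so use the z-interval margin of error formula.

For 95% confidence, z* = 1.96 (from standard normal table)

Margin of error formula for z-interval: E = z* × σ/√n

E = 1.96 × 22.2/√106
  = 1.96 × 2.156255
  = 4.2263

Rounded to 2 decimal places:

4.23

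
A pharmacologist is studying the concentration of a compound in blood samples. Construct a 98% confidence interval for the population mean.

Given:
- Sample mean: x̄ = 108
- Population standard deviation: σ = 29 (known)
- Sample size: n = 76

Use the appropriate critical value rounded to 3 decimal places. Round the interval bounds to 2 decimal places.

The population standard deviation σ is known, so use a z-interval (standard normal critical value).

For 98% confidence, z* = 2.326 (from standard normal table)

Standard error: SE = σ/√n = 29/√76 = 3.326528

Margin of error: E = z* × SE = 2.326 × 3.326528 = 7.7375

Z-interval: x̄ ± E = 108 ± 7.7375 = (100.2625, 115.7375)

Rounded to 2 decimal places:

(100.26, 115.74)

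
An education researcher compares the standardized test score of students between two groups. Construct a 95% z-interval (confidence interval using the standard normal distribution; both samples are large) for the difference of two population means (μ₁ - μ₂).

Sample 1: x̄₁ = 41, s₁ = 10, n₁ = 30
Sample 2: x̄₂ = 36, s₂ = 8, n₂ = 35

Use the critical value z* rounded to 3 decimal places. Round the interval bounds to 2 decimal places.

Both samples are large (n₁ = 30 ≥ 30, n₂ = 35 ≥ 30), so a z-interval for the difference of means applies.

Point estimate: x̄₁ - x̄₂ = 41 - 36 = 5

Standard error: SE = √(s₁²/n₁ + s₂²/n₂)
= √(10²/30 + 8²/35)
= √(3.333333 + 1.828571)
= 2.271983

For 95% confidence, z* = 1.96 (from standard normal table)
Margin of error: E = z* × SE = 1.96 × 2.271983 = 4.4531

Z-interval: (x̄₁ - x̄₂) ± E = 5 ± 4.4531 = (0.5469, 9.4531)

Rounded to 2 decimal places:

(0.55, 9.45)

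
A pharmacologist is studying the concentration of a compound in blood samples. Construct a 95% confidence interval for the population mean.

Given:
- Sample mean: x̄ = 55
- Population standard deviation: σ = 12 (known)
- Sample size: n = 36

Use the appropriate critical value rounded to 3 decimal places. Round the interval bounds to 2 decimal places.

The population standard deviation σ is known, so use a z-interval (standard normal critical value).

For 95% confidence, z* = 1.96 (from standard normal table)

Standard error: SE = σ/√n = 12/√36 = 2.000000

Margin of error: E = z* × SE = 1.96 × 2.000000 = 3.9200

Z-interval: x̄ ± E = 55 ± 3.9200 = (51.0800, 58.9200)

Rounded to 2 decimal places:

(51.08, 58.92)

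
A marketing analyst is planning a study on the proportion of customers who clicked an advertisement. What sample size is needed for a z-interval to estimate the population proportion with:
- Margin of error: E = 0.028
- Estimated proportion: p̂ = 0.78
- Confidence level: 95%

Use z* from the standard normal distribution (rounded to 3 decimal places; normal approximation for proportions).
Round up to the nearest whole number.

Using z* for proportion z-interval (normal approximation).

For 95% confidence, z* = 1.96 (from standard normal table)

Sample size formula for proportion z-interval: n = z*²p̂(1-p̂)/E²

n = 1.96² × 0.78 × 0.22 / 0.028²
  = 3.8416 × 0.1716 / 0.000784
  = 840.8400

Round up to the nearest whole number: n = 841

841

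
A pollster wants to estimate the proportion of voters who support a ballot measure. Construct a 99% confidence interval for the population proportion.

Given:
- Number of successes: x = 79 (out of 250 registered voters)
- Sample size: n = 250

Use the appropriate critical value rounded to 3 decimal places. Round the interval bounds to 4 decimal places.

Sample proportion: p̂ = 79/250 = 0.316000

Check conditions for normal approximation:
  np̂ = 79 ≥ 10 ✓
  n(1-p̂) = 171 ≥ 10 ✓

The sample is large enough, so use a z-interval (normal approximation) for the proportion.

For 99% confidence, z* = 2.576 (from standard normal table)

Standard error: SE = √(p̂(1-p̂)/n) = √(0.316000×0.684000/250) = 0.02940367

Margin of error: E = z* × SE = 2.576 × 0.02940367 = 0.075744

Z-interval: p̂ ± E = 0.316000 ± 0.075744 = (0.240256, 0.391744)

Rounded to 4 decimal places:

(0.2403, 0.3917)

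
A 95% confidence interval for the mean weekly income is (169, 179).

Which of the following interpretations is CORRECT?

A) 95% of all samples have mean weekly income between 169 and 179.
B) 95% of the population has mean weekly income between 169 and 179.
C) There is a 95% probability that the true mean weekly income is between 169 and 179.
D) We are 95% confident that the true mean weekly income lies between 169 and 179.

A confidence interval represents our confidence in the procedure, not a probability statement about the parameter.

Key concept: If we repeated this sampling process many times and computed a 95% CI each time, about 95% of those intervals would contain the true population parameter.

For this specific interval (169, 179):
- Midpoint (point estimate): 174
- Margin of error: 5

The correct interpretation is the one stating confidence that the true parameter lies in the interval — option D.

D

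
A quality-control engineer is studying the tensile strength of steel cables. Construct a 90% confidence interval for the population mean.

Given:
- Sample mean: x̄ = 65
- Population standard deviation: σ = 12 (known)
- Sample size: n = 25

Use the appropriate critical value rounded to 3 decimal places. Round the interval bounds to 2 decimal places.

The population standard deviation σ is known, so use a z-interval (standard normal critical value).

For 90% confidence, z* = 1.645 (from standard normal table)

Standard error: SE = σ/√n = 12/√25 = 2.400000

Margin of error: E = z* × SE = 1.645 × 2.400000 = 3.9480

Z-interval: x̄ ± E = 65 ± 3.9480 = (61.0520, 68.9480)

Rounded to 2 decimal places:

(61.05, 68.95)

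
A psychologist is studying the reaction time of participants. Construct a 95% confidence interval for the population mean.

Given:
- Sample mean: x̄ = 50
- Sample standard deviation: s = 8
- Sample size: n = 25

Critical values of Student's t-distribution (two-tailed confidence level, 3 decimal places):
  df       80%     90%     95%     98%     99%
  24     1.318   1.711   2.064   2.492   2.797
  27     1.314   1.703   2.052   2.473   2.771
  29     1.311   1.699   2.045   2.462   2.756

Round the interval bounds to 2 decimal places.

The population standard deviation σ is unknown (only the sample standard deviation s is given), so use a t-interval with df = n - 1 = 25 - 1 = 24.

For 95% confidence with df = 24, t* = 2.064 (from t-table)

Standard error: SE = s/√n = 8/√25 = 1.600000

Margin of error: E = t* × SE = 2.064 × 1.600000 = 3.3024

T-interval: x̄ ± E = 50 ± 3.3024 = (46.6976, 53.3024)

Rounded to 2 decimal places:

(46.70, 53.30)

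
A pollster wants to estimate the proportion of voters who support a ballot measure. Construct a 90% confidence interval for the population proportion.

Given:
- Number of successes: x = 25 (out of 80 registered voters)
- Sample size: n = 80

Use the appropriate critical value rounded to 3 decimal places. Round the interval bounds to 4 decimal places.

Sample proportion: p̂ = 25/80 = 0.312500

Check conditions for normal approximation:
  np̂ = 25 ≥ 10 ✓
  n(1-p̂) = 55 ≥ 10 ✓

The sample is large enough, so use a z-interval (normal approximation) for the proportion.

For 90% confidence, z* = 1.645 (from standard normal table)

Standard error: SE = √(p̂(1-p̂)/n) = √(0.312500×0.687500/80) = 0.05182226

Margin of error: E = z* × SE = 1.645 × 0.05182226 = 0.085248

Z-interval: p̂ ± E = 0.312500 ± 0.085248 = (0.227252, 0.397748)

Rounded to 4 decimal places:

(0.2273, 0.3977)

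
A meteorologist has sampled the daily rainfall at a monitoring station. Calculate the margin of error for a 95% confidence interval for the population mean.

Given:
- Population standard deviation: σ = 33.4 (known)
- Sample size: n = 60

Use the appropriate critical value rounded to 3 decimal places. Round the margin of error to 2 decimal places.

The population standard deviation σ is known, so use the z-interval margin of error formula.

For 95% confidence, z* = 1.96 (from standard normal table)

Margin of error formula for z-interval: E = z* × σ/√n

E = 1.96 × 33.4/√60
  = 1.96 × 4.311921
  = 8.4514

Rounded to 2 decimal places:

8.45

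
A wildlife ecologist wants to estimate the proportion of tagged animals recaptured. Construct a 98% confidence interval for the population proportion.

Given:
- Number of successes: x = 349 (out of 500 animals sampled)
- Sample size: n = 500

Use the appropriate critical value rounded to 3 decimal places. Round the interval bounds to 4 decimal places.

Sample proportion: p̂ = 349/500 = 0.698000

Check conditions for normal approximation:
  np̂ = 349 ≥ 10 ✓
  n(1-p̂) = 151 ≥ 10 ✓

The sample is large enough, so use a z-interval (normal approximation) for the proportion.

For 98% confidence, z* = 2.326 (from standard normal table)

Standard error: SE = √(p̂(1-p̂)/n) = √(0.698000×0.302000/500) = 0.02053271

Margin of error: E = z* × SE = 2.326 × 0.02053271 = 0.047759

Z-interval: p̂ ± E = 0.698000 ± 0.047759 = (0.650241, 0.745759)

Rounded to 4 decimal places:

(0.6502, 0.7458)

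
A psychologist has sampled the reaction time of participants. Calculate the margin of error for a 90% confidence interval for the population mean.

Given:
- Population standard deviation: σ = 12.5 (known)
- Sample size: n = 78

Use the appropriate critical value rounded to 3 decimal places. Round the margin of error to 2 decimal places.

The population standard deviation σ is known, so use the z-interval margin of error formula.

For 90% confidence, z* = 1.645 (from standard normal table)

Margin of error formula for z-interval: E = z* × σ/√n

E = 1.645 × 12.5/√78
  = 1.645 × 1.415346
  = 2.3282

Rounded to 2 decimal places:

2.33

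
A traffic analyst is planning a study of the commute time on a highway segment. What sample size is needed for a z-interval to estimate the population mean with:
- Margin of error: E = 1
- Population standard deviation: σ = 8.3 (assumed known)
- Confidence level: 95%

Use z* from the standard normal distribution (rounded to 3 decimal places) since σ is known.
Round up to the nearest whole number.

Using z* since population σ is known (z-interval formula).

For 95% confidence, z* = 1.96 (from standard normal table)

Sample size formula for z-interval: n = (z*σ/E)²

n = (1.96 × 8.3 / 1)²
  = (16.268000)²
  = 264.6478

Round up to the nearest whole number: n = 265

265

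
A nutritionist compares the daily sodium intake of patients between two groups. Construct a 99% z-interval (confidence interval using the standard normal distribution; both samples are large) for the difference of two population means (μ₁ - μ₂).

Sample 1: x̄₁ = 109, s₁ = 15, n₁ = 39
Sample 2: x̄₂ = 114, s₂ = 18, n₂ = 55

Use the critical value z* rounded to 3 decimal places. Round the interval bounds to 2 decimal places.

Both samples are large (n₁ = 39 ≥ 30, n₂ = 55 ≥ 30), so a z-interval for the difference of means applies.

Point estimate: x̄₁ - x̄₂ = 109 - 114 = -5

Standard error: SE = √(s₁²/n₁ + s₂²/n₂)
= √(15²/39 + 18²/55)
= √(5.769231 + 5.890909)
= 3.414695

For 99% confidence, z* = 2.576 (from standard normal table)
Margin of error: E = z* × SE = 2.576 × 3.414695 = 8.7963

Z-interval: (x̄₁ - x̄₂) ± E = -5 ± 8.7963 = (-13.7963, 3.7963)

Rounded to 2 decimal places:

(-13.80, 3.80)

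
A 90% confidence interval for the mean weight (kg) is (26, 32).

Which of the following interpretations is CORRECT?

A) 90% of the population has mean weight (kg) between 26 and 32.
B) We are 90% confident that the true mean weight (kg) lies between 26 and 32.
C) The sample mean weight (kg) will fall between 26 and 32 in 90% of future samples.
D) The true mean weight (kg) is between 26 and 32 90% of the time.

A confidence interval represents our confidence in the procedure, not a probability statement about the parameter.

Key concept: If we repeated this sampling process many times and computed a 90% CI each time, about 90% of those intervals would contain the true population parameter.

For this specific interval (26, 32):
- Midpoint (point estimate): 29
- Margin of error: 3

The correct interpretation is the one stating confidence that the true parameter lies in the interval — option B.

B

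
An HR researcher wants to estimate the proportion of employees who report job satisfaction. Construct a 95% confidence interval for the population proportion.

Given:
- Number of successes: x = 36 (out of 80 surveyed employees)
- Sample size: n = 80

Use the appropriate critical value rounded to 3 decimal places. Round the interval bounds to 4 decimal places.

Sample proportion: p̂ = 36/80 = 0.450000

Check conditions for normal approximation:
  np̂ = 36 ≥ 10 ✓
  n(1-p̂) = 44 ≥ 10 ✓

The sample is large enough, so use a z-interval (normal approximation) for the proportion.

For 95% confidence, z* = 1.96 (from standard normal table)

Standard error: SE = √(p̂(1-p̂)/n) = √(0.450000×0.550000/80) = 0.05562149

Margin of error: E = z* × SE = 1.96 × 0.05562149 = 0.109018

Z-interval: p̂ ± E = 0.450000 ± 0.109018 = (0.340982, 0.559018)

Rounded to 4 decimal places:

(0.3410, 0.5590)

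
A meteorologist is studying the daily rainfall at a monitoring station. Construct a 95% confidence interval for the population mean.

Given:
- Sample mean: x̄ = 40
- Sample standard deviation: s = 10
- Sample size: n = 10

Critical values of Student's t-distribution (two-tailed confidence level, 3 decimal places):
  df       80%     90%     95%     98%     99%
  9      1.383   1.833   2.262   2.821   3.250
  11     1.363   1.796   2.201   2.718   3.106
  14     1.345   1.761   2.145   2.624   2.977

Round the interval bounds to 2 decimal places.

The population standard deviation σ is unknown (only the sample standard deviation s is given), so use a t-interval with df = n - 1 = 10 - 1 = 9.

For 95% confidence with df = 9, t* = 2.262 (from t-table)

Standard error: SE = s/√n = 10/√10 = 3.162278

Margin of error: E = t* × SE = 2.262 × 3.162278 = 7.1531

T-interval: x̄ ± E = 40 ± 7.1531 = (32.8469, 47.1531)

Rounded to 2 decimal places:

(32.85, 47.15)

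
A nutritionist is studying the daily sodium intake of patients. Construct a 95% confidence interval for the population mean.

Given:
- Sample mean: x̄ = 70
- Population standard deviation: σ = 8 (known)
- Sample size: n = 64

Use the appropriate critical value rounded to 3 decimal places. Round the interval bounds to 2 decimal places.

The population standard deviation σ is known, so use a z-interval (standard normal critical value).

For 95% confidence, z* = 1.96 (from standard normal table)

Standard error: SE = σ/√n = 8/√64 = 1.000000

Margin of error: E = z* × SE = 1.96 × 1.000000 = 1.9600

Z-interval: x̄ ± E = 70 ± 1.9600 = (68.0400, 71.9600)

Rounded to 2 decimal places:

(68.04, 71.96)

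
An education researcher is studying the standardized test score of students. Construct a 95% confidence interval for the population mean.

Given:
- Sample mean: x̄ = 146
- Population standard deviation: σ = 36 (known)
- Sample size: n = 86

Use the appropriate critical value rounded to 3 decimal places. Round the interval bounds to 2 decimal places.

The population standard deviation σ is known, so use a z-interval (standard normal critical value).

For 95% confidence, z* = 1.96 (from standard normal table)

Standard error: SE = σ/√n = 36/√86 = 3.881980

Margin of error: E = z* × SE = 1.96 × 3.881980 = 7.6087

Z-interval: x̄ ± E = 146 ± 7.6087 = (138.3913, 153.6087)

Rounded to 2 decimal places:

(138.39, 153.61)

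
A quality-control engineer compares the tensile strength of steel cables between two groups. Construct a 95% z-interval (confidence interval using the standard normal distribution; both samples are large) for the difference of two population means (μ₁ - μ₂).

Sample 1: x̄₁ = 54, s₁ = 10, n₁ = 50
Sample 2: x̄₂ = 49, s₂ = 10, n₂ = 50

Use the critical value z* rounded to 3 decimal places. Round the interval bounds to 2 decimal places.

Both samples are large (n₁ = 50 ≥ 30, n₂ = 50 ≥ 30), so a z-interval for the difference of means applies.

Point estimate: x̄₁ - x̄₂ = 54 - 49 = 5

Standard error: SE = √(s₁²/n₁ + s₂²/n₂)
= √(10²/50 + 10²/50)
= √(2.000000 + 2.000000)
= 2.000000

For 95% confidence, z* = 1.96 (from standard normal table)
Margin of error: E = z* × SE = 1.96 × 2.000000 = 3.9200

Z-interval: (x̄₁ - x̄₂) ± E = 5 ± 3.9200 = (1.0800, 8.9200)

Rounded to 2 decimal places:

(1.08, 8.92)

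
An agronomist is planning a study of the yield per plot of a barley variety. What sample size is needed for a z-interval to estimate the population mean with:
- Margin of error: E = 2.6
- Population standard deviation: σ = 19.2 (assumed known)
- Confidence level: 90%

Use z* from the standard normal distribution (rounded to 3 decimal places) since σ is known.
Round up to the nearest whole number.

Using z* since population σ is known (z-interval formula).

For 90% confidence, z* = 1.645 (from standard normal table)

Sample size formula for z-interval: n = (z*σ/E)²

n = (1.645 × 19.2 / 2.6)²
  = (12.147692)²
  = 147.5664

Round up to the nearest whole number: n = 148

148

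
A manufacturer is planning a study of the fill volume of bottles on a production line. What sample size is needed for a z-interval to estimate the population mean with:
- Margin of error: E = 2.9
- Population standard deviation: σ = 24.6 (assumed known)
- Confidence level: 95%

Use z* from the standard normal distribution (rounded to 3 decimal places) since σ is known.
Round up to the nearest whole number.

Using z* since population σ is known (z-interval formula).

For 95% confidence, z* = 1.96 (from standard normal table)

Sample size formula for z-interval: n = (z*σ/E)²

n = (1.96 × 24.6 / 2.9)²
  = (16.626207)²
  = 276.4308

Round up to the nearest whole number: n = 277

277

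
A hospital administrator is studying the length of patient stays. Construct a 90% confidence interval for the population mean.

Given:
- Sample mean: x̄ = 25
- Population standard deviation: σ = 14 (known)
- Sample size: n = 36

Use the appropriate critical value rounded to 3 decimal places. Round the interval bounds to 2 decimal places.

The population standard deviation σ is known, so use a z-interval (standard normal critical value).

For 90% confidence, z* = 1.645 (from standard normal table)

Standard error: SE = σ/√n = 14/√36 = 2.333333

Margin of error: E = z* × SE = 1.645 × 2.333333 = 3.8383

Z-interval: x̄ ± E = 25 ± 3.8383 = (21.1617, 28.8383)

Rounded to 2 decimal places:

(21.16, 28.84)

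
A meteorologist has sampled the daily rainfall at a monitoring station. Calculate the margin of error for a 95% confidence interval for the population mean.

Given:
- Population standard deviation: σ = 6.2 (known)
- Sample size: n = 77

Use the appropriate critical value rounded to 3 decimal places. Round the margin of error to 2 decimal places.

The population standard deviation σ is known, so use the z-interval margin of error formula.

For 95% confidence, z* = 1.96 (from standard normal table)

Margin of error formula for z-interval: E = z* × σ/√n

E = 1.96 × 6.2/√77
  = 1.96 × 0.706556
  = 1.3848

Rounded to 2 decimal places:

1.38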